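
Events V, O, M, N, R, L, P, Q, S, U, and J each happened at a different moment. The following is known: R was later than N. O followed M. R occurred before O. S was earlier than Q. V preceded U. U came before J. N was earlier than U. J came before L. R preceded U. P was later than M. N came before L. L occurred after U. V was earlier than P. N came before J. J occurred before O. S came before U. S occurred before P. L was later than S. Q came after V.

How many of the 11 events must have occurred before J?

5

Directly stated before J: N and U.
R reaches J via R → U → J.
S reaches J via S → U → J.
V reaches J via V → U → J.
That's N, R, S, U, and V — 5 in all.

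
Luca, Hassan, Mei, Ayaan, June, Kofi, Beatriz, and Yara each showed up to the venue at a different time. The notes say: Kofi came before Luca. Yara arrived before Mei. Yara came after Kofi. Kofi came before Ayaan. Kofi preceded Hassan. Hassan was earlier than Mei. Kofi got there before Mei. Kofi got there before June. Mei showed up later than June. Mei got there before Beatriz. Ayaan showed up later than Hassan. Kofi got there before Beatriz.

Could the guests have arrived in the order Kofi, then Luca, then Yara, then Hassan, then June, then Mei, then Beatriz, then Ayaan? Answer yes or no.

yes

Check each stated constraint against the proposed order — e.g. Kofi is ahead of Beatriz; Kofi is ahead of Ayaan. Every pair is in the required order; nothing is violated.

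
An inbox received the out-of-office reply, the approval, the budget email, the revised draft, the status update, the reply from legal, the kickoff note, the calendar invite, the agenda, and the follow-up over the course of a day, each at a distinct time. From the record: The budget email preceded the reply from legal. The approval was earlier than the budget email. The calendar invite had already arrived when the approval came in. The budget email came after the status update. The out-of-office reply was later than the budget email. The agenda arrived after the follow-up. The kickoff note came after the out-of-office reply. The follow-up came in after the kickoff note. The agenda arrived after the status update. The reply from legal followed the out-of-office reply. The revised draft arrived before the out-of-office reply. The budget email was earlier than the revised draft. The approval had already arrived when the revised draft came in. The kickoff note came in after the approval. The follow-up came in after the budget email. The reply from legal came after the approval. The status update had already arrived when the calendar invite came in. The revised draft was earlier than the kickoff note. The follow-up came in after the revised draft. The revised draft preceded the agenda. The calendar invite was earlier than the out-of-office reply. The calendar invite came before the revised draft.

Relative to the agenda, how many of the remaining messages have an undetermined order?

1

Forced before the agenda: the approval, the budget email, the calendar invite, the follow-up, the kickoff note, the out-of-office reply, the revised draft, and the status update.
That leaves the reply from legal with no forced order relative to the agenda — 1.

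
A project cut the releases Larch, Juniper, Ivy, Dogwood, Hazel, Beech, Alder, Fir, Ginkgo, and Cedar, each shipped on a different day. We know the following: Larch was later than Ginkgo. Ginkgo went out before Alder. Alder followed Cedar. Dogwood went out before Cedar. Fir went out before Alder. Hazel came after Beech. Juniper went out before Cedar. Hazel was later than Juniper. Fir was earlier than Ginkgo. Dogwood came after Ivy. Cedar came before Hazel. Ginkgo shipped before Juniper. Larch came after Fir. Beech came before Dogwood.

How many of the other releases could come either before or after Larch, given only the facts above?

Forced before Larch: Fir and Ginkgo.
That leaves Alder, Beech, Cedar, Dogwood, Hazel, Ivy, and Juniper with no forced order relative to Larch — 7.

7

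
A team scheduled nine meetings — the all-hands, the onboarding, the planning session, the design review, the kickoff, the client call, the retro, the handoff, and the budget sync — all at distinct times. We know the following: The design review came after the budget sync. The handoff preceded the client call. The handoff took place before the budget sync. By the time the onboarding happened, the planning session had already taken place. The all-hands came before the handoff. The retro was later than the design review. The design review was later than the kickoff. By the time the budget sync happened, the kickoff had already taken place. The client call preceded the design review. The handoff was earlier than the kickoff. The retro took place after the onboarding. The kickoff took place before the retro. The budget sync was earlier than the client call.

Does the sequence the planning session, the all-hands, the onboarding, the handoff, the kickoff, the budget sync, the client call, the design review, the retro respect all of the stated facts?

Check each stated constraint against the proposed order — e.g. the kickoff is ahead of the retro; the onboarding is ahead of the retro. Every pair is in the required order; nothing is violated.

yes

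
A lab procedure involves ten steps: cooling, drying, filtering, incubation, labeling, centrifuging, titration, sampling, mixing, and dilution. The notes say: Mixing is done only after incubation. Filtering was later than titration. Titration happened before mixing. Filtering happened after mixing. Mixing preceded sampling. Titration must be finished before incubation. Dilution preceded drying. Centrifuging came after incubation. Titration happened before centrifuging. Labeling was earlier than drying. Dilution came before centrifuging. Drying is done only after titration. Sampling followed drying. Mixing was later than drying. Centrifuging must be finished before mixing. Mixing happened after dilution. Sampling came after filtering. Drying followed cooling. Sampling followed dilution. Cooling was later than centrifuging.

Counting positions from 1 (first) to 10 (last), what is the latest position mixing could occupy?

Mixing must come before filtering and sampling — 2 steps forced after it.
Everything else can be placed before mixing in some valid order, so mixing can sit as late as position 10 − 2 = 8.

8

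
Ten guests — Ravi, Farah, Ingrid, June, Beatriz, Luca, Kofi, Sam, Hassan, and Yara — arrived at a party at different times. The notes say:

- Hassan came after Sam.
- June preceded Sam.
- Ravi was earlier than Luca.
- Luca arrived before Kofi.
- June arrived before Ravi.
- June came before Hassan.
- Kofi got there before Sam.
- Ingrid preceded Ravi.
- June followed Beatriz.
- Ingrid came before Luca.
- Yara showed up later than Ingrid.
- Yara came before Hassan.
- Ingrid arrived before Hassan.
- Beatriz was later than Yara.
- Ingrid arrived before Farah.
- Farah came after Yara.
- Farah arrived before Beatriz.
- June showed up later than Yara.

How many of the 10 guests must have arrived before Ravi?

Directly stated before Ravi: Ingrid and June.
Beatriz reaches Ravi via Beatriz → June → Ravi.
Farah reaches Ravi via Farah → Beatriz → June → Ravi.
Yara reaches Ravi via Yara → June → Ravi.
That's Beatriz, Farah, Ingrid, June, and Yara — 5 in all.

5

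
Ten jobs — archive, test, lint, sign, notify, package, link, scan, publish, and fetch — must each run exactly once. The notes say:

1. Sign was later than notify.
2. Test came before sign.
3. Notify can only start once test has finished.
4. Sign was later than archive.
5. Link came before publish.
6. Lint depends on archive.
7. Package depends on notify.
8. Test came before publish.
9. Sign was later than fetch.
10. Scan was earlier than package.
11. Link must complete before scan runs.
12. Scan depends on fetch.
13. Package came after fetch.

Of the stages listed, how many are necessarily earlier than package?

Directly stated before package: fetch, notify, and scan.
Link reaches package via link → scan → package.
Test reaches package via test → notify → package.
No chain forces sign (or any of the others) ahead of package.
That's fetch, link, notify, scan, and test — 5 in all.

5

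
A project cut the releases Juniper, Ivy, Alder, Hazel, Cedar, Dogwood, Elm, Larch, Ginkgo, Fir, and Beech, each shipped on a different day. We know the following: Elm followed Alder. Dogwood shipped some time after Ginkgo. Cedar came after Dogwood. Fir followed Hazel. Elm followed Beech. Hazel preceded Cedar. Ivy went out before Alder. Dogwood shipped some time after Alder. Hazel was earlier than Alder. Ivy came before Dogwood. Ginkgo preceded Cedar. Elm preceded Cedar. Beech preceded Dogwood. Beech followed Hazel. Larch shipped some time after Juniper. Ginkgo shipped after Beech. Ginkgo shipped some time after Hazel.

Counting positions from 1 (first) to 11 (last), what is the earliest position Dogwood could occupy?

6

Alder, Beech, Ginkgo, Hazel, and Ivy must all come before Dogwood — 5 forced predecessors.
Nothing else is forced ahead of Dogwood, so its earliest slot is position 5 + 1 = 6.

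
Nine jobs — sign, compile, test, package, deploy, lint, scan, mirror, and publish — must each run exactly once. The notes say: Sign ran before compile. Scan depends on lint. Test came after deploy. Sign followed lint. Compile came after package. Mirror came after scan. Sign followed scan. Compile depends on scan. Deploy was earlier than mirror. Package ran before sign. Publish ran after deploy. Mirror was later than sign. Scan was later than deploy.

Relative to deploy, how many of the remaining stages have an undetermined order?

Forced after deploy: compile, mirror, publish, scan, sign, and test.
That leaves lint and package with no forced order relative to deploy — 2.

2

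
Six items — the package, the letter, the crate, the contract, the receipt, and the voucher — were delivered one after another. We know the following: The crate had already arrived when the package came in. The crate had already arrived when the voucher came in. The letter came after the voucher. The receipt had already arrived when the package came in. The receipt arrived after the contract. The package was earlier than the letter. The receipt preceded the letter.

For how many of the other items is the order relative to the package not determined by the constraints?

Forced before the package: the contract, the crate, and the receipt; forced after the package: the letter.
That leaves the voucher with no forced order relative to the package — 1.

1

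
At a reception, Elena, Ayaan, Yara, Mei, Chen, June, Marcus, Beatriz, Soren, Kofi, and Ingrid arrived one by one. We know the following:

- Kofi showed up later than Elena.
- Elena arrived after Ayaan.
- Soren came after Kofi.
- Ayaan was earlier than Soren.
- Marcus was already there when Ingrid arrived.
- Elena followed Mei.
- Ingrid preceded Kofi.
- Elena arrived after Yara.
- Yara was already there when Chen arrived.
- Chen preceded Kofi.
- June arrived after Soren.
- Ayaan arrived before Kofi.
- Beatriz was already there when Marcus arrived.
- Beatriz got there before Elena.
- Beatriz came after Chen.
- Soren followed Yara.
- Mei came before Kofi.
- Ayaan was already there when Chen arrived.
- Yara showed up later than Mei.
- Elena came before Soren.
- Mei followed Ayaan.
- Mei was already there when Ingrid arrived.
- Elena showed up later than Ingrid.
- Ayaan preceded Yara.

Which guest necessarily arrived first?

Ayaan has a chain of constraints placing them before every other guest, so Ayaan must be first.

Ayaan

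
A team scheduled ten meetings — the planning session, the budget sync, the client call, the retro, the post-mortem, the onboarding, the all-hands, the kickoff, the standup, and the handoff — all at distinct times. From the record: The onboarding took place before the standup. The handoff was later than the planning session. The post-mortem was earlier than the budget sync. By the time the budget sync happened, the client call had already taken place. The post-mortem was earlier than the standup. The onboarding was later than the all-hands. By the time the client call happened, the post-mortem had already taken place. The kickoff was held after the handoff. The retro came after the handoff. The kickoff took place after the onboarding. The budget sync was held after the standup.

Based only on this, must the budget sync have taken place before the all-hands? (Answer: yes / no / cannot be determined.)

Tracing the constraints gives the all-hands → the onboarding → the standup → the budget sync, so the all-hands must come before the budget sync.
That means the budget sync cannot be before the all-hands.

no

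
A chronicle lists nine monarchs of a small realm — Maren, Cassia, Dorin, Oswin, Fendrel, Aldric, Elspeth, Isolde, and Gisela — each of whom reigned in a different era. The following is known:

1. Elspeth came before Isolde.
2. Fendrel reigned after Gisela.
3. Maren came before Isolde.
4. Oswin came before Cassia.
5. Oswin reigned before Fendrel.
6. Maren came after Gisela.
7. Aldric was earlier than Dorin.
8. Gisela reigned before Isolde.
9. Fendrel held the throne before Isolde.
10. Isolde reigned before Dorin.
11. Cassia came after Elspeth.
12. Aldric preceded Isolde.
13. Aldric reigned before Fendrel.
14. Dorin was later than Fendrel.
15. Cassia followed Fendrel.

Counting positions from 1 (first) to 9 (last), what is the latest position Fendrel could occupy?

6

Fendrel must come before Cassia, Dorin, and Isolde — 3 rulers forced after them.
Everything else can be placed before Fendrel in some valid order, so Fendrel can sit as late as position 9 − 3 = 6.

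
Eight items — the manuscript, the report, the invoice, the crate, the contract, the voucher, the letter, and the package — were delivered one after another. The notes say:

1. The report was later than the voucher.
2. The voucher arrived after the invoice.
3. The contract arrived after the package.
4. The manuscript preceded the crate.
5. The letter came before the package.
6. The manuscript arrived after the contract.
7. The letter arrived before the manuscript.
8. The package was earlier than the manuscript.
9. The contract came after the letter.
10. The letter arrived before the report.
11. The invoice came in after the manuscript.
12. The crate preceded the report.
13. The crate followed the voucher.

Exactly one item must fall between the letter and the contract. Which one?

Tracing the constraints gives the letter → the package → the contract, so the package sits after the letter and before the contract.
No other item is forced both after the letter and before the contract.

the package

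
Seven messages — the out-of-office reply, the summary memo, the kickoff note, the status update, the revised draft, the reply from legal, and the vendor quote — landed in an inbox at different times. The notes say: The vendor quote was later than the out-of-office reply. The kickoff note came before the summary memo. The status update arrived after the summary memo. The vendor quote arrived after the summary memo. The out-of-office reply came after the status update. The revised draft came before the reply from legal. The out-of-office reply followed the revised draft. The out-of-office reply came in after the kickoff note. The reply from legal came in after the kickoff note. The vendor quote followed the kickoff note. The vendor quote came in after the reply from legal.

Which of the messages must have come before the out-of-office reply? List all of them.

the kickoff note, the revised draft, the status update, the summary memo

Directly stated before the out-of-office reply: the kickoff note, the revised draft, and the status update.
The summary memo reaches the out-of-office reply via the summary memo → the status update → the out-of-office reply.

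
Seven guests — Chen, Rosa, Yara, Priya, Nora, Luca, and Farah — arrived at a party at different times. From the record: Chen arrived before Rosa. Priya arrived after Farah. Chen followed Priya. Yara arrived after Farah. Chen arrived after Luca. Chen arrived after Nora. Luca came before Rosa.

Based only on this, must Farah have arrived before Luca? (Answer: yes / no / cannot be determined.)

cannot be determined

No chain of stated constraints runs from Farah to Luca, and none runs from Luca to Farah either.
So the relative order of Farah and Luca is not fixed by the given facts.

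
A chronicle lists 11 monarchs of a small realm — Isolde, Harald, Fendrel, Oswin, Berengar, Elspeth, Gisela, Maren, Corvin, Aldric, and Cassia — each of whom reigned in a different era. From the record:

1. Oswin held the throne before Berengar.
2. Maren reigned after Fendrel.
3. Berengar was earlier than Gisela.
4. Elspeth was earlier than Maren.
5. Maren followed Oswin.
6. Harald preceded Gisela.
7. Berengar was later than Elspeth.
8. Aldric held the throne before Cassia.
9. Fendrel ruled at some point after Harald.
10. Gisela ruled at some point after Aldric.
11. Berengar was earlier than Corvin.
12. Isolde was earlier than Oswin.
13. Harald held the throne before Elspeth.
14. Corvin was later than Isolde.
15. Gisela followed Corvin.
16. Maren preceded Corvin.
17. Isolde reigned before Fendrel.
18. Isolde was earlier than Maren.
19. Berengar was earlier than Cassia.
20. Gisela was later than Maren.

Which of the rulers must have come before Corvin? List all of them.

Berengar, Elspeth, Fendrel, Harald, Isolde, Maren, Oswin

Directly stated before Corvin: Berengar, Isolde, and Maren.
Elspeth reaches Corvin via Elspeth → Berengar → Corvin.
Fendrel reaches Corvin via Fendrel → Maren → Corvin.
Harald reaches Corvin via Harald → Elspeth → Berengar → Corvin.
Likewise Oswin reaches Corvin by chaining the stated constraints.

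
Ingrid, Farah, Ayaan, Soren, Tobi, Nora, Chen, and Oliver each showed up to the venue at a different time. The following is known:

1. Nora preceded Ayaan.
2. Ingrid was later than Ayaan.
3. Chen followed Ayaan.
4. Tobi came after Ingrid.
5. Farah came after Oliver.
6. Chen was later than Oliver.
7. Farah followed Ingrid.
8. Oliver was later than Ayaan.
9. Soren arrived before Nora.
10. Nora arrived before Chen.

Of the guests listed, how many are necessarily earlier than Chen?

Directly stated before Chen: Ayaan, Nora, and Oliver.
Soren reaches Chen via Soren → Nora → Chen.
That's Ayaan, Nora, Oliver, and Soren — 4 in all.

4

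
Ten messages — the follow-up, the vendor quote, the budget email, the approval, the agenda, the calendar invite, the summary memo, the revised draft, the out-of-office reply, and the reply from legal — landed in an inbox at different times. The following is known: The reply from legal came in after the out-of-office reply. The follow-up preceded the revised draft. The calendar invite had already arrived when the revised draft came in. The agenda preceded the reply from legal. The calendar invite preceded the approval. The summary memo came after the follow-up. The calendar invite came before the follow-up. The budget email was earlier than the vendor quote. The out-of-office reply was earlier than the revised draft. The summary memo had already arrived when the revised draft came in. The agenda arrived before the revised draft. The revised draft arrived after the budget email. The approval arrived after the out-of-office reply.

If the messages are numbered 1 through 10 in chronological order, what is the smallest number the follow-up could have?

The calendar invite must come before the follow-up — 1 forced predecessor.
Nothing else is forced ahead of the follow-up, so its earliest slot is position 1 + 1 = 2.

2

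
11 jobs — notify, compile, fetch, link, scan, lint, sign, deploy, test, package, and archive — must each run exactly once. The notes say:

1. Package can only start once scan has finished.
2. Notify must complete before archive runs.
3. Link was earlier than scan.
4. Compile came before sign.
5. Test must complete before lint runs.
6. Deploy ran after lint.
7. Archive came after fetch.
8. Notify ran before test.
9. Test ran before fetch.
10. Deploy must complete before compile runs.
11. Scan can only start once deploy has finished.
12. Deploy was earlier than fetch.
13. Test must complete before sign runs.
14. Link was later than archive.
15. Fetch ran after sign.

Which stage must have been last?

package

Every other stage has a chain of constraints placing it before package, so package is last.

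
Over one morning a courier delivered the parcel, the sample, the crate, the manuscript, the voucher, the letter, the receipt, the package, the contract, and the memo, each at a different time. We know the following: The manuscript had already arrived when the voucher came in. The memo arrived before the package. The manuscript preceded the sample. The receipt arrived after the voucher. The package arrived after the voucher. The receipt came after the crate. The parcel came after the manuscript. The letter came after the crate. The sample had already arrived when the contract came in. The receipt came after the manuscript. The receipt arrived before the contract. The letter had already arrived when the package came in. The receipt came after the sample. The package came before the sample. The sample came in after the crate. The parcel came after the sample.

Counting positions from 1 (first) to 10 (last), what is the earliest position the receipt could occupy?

8

The crate, the letter, the manuscript, the memo, the package, the sample, and the voucher must all come before the receipt — 7 forced predecessors.
Nothing else is forced ahead of the receipt, so its earliest slot is position 7 + 1 = 8.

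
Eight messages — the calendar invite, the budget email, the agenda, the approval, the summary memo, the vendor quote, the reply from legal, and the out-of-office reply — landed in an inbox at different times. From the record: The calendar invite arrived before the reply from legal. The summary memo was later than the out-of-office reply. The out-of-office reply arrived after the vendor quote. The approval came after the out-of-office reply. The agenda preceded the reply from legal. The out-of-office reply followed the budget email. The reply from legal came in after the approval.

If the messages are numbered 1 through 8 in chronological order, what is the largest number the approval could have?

7

The approval must come before the reply from legal — 1 message forced after it.
Everything else can be placed before the approval in some valid order, so the approval can sit as late as position 8 − 1 = 7.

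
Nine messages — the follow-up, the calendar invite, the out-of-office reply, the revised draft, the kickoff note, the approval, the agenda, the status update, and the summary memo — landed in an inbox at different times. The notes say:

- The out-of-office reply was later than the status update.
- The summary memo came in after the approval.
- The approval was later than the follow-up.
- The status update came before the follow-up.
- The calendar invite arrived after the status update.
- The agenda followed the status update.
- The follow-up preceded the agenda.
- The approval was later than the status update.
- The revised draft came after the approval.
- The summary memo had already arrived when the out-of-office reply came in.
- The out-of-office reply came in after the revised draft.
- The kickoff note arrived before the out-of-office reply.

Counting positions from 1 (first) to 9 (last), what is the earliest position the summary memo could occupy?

4

The approval, the follow-up, and the status update must all come before the summary memo — 3 forced predecessors.
Nothing else is forced ahead of the summary memo, so its earliest slot is position 3 + 1 = 4.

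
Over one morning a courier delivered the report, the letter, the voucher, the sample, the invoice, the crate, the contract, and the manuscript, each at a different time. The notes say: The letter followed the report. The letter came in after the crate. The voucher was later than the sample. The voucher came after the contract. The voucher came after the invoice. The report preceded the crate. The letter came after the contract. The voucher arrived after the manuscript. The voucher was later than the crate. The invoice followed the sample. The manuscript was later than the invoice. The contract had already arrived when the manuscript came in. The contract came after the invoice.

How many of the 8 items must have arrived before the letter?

5

Directly stated before the letter: the contract, the crate, and the report.
The invoice reaches the letter via the invoice → the contract → the letter.
The sample reaches the letter via the sample → the invoice → the contract → the letter.
No chain forces the manuscript (or any of the others) ahead of the letter.
That's the contract, the crate, the invoice, the report, and the sample — 5 in all.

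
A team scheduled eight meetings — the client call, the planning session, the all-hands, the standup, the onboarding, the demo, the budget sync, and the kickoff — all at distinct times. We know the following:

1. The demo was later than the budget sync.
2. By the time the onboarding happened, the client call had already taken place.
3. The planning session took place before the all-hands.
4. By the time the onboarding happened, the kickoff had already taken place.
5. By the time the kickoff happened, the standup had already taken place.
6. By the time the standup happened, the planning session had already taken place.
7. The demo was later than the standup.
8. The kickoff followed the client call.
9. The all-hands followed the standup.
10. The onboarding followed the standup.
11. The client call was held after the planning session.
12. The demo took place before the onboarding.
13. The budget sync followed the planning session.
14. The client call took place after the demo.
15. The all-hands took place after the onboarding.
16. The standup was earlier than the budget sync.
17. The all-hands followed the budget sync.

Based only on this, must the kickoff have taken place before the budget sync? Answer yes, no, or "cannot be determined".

no

Tracing the constraints gives the budget sync → the demo → the client call → the kickoff, so the budget sync must come before the kickoff.
That means the kickoff cannot be before the budget sync.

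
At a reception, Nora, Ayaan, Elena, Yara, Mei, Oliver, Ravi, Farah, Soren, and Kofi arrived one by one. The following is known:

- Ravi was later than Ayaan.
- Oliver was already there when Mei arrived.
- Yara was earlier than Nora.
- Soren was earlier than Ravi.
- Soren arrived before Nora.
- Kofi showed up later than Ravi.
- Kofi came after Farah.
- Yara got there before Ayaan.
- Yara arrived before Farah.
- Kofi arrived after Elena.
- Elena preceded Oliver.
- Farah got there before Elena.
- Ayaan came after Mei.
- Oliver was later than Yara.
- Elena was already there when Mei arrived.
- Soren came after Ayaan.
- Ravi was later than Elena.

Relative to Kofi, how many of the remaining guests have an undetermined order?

1

Forced before Kofi: Ayaan, Elena, Farah, Mei, Oliver, Ravi, Soren, and Yara.
That leaves Nora with no forced order relative to Kofi — 1.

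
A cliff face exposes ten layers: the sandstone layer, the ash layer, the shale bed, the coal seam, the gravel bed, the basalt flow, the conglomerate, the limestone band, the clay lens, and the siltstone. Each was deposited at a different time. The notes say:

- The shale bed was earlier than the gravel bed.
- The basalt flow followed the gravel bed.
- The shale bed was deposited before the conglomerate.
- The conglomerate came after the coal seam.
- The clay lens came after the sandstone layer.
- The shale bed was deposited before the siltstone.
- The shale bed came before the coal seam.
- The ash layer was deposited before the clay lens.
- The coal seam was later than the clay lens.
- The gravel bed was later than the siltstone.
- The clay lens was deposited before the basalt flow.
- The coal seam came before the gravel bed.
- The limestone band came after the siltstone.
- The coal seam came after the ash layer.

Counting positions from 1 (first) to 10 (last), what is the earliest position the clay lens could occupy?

3

The ash layer and the sandstone layer must both come before the clay lens — 2 forced predecessors.
Nothing else is forced ahead of the clay lens, so its earliest slot is position 2 + 1 = 3.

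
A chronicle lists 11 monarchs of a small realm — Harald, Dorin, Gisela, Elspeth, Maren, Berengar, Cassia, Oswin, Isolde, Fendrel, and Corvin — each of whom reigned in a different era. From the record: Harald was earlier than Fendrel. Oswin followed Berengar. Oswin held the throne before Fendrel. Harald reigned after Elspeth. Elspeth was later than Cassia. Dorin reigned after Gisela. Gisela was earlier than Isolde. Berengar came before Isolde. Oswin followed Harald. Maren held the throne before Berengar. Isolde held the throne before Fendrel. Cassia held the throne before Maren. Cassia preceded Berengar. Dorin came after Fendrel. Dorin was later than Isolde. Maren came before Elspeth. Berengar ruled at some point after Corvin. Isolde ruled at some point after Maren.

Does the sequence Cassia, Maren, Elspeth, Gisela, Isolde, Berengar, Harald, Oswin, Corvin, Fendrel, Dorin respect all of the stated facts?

The constraints require Corvin before Berengar, but in the proposed sequence Berengar appears ahead of Corvin. That one violation is enough.

no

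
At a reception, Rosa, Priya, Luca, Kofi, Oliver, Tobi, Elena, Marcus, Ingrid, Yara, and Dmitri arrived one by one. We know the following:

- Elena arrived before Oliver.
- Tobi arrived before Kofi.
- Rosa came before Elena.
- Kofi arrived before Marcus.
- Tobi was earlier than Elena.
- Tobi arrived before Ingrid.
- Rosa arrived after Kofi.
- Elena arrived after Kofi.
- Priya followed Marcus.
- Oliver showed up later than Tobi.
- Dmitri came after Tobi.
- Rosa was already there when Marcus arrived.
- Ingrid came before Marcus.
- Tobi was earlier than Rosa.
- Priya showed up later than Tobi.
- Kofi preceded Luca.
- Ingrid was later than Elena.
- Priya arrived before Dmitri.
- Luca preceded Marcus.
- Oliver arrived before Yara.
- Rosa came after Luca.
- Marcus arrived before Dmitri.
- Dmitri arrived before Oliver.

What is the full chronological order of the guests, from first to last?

The constraints fix every adjacent pair, so only one ordering works:
Tobi → Kofi → Luca → Rosa → Elena → Ingrid → Marcus → Priya → Dmitri → Oliver → Yara.

Tobi, Kofi, Luca, Rosa, Elena, Ingrid, Marcus, Priya, Dmitri, Oliver, Yara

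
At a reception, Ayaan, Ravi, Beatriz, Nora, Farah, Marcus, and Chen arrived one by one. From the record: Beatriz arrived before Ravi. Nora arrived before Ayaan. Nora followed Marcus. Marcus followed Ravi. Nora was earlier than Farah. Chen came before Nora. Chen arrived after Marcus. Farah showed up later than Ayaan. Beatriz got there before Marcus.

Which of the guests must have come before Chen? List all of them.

Beatriz, Marcus, Ravi

Directly stated before Chen: Marcus.
Beatriz reaches Chen via Beatriz → Marcus → Chen.
Ravi reaches Chen via Ravi → Marcus → Chen.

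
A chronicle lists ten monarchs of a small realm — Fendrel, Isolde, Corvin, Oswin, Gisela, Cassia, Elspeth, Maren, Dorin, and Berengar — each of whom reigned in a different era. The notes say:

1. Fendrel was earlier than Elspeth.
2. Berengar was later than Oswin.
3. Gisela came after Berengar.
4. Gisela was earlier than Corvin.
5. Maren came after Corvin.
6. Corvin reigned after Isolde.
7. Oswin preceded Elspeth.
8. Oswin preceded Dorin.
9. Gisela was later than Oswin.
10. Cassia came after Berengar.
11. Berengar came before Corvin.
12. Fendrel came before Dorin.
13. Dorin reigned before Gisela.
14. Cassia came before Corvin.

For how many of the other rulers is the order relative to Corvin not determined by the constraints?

1

Forced before Corvin: Berengar, Cassia, Dorin, Fendrel, Gisela, Isolde, and Oswin; forced after Corvin: Maren.
That leaves Elspeth with no forced order relative to Corvin — 1.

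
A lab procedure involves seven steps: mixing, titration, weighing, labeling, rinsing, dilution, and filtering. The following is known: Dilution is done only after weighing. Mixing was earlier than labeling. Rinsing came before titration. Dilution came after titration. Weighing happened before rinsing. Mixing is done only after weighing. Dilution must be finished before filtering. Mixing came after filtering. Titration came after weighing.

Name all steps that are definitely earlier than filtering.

dilution, rinsing, titration, weighing

Directly stated before filtering: dilution.
Rinsing reaches filtering via rinsing → titration → dilution → filtering.
Titration reaches filtering via titration → dilution → filtering.
Weighing reaches filtering via weighing → dilution → filtering.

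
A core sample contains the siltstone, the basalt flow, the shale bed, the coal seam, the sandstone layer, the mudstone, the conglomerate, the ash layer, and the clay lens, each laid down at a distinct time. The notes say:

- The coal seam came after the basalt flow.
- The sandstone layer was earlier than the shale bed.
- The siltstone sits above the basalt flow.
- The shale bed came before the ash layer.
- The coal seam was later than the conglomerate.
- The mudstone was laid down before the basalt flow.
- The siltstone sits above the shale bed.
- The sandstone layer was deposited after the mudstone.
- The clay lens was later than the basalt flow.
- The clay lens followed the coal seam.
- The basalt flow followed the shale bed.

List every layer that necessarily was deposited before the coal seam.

Directly stated before the coal seam: the basalt flow and the conglomerate.
The mudstone reaches the coal seam via the mudstone → the basalt flow → the coal seam.
The sandstone layer reaches the coal seam via the sandstone layer → the shale bed → the basalt flow → the coal seam.
The shale bed reaches the coal seam via the shale bed → the basalt flow → the coal seam.
No chain forces the clay lens (or any of the others) ahead of the coal seam.

the basalt flow, the conglomerate, the mudstone, the sandstone layer, the shale bed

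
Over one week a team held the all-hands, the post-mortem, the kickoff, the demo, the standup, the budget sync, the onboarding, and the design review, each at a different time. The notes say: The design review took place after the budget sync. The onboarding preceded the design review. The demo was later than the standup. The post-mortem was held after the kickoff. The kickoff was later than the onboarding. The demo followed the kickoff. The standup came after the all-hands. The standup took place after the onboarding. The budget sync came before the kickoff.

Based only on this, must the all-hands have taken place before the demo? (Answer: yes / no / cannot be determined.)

yes

Chain the constraints: the all-hands → the standup → the demo. Each link is directly stated, so the all-hands comes before the demo.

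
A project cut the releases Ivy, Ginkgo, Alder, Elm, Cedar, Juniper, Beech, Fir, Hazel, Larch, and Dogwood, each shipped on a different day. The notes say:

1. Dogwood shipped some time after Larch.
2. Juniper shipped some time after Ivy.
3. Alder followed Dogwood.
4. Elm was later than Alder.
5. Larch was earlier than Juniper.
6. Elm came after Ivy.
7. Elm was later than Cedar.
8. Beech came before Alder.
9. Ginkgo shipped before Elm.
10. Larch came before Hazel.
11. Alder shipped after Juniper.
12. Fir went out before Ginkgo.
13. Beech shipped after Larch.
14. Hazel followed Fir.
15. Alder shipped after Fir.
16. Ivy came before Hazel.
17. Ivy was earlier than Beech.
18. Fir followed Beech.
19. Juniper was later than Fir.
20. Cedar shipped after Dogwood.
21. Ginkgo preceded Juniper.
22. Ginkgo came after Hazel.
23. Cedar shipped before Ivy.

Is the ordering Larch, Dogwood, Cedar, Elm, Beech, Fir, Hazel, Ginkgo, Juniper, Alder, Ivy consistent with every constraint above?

The constraints require Ivy before Elm, but in the proposed sequence Elm appears ahead of Ivy. That one violation is enough.

no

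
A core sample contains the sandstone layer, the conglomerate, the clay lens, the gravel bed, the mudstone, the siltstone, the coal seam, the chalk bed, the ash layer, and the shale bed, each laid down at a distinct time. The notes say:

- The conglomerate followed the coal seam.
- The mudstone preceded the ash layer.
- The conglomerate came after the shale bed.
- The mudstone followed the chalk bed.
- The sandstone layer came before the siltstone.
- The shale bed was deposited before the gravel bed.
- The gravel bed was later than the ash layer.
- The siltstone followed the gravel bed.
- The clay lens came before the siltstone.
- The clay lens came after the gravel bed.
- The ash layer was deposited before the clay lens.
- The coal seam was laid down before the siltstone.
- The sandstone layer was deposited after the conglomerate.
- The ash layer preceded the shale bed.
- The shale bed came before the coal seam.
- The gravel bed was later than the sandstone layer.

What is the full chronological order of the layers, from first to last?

the chalk bed, the mudstone, the ash layer, the shale bed, the coal seam, the conglomerate, the sandstone layer, the gravel bed, the clay lens, the siltstone

The constraints fix every adjacent pair, so only one ordering works:
the chalk bed → the mudstone → the ash layer → the shale bed → the coal seam → the conglomerate → the sandstone layer → the gravel bed → the clay lens → the siltstone.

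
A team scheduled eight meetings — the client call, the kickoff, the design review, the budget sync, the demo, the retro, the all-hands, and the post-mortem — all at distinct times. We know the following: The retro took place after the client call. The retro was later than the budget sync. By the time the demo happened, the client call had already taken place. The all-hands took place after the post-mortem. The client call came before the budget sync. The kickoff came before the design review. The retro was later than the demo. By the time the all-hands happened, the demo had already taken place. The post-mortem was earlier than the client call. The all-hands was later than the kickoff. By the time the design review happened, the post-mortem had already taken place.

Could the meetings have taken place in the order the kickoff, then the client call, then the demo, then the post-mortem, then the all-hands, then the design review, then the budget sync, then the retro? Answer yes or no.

The constraints require the post-mortem before the client call, but in the proposed sequence the client call appears ahead of the post-mortem. That one violation is enough.

no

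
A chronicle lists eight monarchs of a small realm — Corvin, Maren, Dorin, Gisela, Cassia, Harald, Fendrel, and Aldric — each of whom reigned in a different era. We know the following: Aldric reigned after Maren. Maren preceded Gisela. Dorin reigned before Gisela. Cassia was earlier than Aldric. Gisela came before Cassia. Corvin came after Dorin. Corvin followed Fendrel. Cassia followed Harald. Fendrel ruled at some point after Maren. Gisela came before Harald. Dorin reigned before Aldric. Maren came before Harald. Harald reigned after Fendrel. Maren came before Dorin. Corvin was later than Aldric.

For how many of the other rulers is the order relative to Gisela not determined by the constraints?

Forced before Gisela: Dorin and Maren; forced after Gisela: Aldric, Cassia, Corvin, and Harald.
That leaves Fendrel with no forced order relative to Gisela — 1.

1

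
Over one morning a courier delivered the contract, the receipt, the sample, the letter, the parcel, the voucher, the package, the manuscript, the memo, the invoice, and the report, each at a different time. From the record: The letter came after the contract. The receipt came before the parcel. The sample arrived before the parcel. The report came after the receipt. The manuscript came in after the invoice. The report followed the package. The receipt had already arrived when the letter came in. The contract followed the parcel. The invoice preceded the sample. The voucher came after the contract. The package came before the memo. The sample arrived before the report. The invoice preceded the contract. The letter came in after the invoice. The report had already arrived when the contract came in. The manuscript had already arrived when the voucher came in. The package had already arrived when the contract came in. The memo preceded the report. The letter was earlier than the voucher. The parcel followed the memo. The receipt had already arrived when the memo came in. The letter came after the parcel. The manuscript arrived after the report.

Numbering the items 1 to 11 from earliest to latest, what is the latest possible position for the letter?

10

The letter must come before the voucher — 1 item forced after it.
Everything else can be placed before the letter in some valid order, so the letter can sit as late as position 11 − 1 = 10.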